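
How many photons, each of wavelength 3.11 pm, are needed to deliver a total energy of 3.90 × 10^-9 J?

6.11 × 10^4 photons

Per-photon energy: E = 6.387 × 10^-14 J (from wavelength = 3.11 pm).
N = E_total / E_photon = 3.90 × 10^-9 J / 6.387 × 10^-14 J = 61100.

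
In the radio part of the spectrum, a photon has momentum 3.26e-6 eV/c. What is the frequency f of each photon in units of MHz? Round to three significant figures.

788 MHz

First convert: p = 3.26e-6 eV/c = 1.7422e-33 kg·m/s.
Apply f = pc/h: f = 7.883e8 Hz.
Converting to MHz: f = 788.3 MHz ≈ 788 MHz.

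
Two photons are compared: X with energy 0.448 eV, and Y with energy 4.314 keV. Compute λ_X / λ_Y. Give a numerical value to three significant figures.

λ_X = 2.768 × 10^-6 m (from energy = 0.448 eV, via λ = hc/E).
λ_Y = 2.874 × 10^-10 m (from energy = 4.314 keV, via λ = hc/E).
Ratio = 2.768 × 10^-6 / 2.874 × 10^-10 = 9630.

9630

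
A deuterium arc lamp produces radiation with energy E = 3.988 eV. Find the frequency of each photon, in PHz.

0.964 PHz

Take h = 6.62607015e-34 J·s, 1 eV = 1.602176634e-19 J.
Convert to SI: E = 3.988 eV = 6.3895e-19 J.
The photon relation is f = E/h, giving f = 9.643e14 Hz.
Converting to PHz: f = 0.9643 PHz ≈ 0.964 PHz.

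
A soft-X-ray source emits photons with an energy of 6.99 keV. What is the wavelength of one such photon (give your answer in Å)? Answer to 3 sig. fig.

Take h = 6.62607015e-34 J·s, c = 2.99792458e8 m/s, 1 eV = 1.602176634e-19 J.
In SI units: E = 6.99 keV = 1.1199e-15 J.
Since λ = hc/E for a photon, λ = 1.774e-10 m.
Converting to Å: λ = 1.774 Å ≈ 1.77 Å.

1.77 Å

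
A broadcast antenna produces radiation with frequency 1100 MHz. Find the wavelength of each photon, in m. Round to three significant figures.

First convert: f = 1100 MHz = 1.1 × 10^9 Hz.
The photon relation is λ = c/f, giving λ = 0.2725 m.
So λ ≈ 0.273 m.

0.273 m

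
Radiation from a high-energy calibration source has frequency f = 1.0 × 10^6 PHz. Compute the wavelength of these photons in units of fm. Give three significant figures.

300 fm

Take c = 2.99792458 × 10^8 m/s.
First convert: f = 1.0 × 10^6 PHz = 1.0 × 10^21 Hz.
The photon relation is λ = c/f, giving λ = 2.998 × 10^-13 m.
Converting to fm: λ = 299.8 fm ≈ 300 fm.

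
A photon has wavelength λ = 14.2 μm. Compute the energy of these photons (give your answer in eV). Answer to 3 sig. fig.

First convert: λ = 14.2 μm = 1.42·10^-5 m.
The photon relation is E = hc/λ, giving E = 1.399·10^-20 J.
Converting to eV: E = 0.08731 eV ≈ 0.0873 eV.

0.0873 eV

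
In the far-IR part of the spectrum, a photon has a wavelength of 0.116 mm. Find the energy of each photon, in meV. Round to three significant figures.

(h = 6.62607015·10^-34 J·s, c = 2.99792458·10^8 m/s, 1 eV = 1.602176634·10^-19 J.)
In SI units: λ = 0.116 mm = 1.16·10^-4 m.
For a photon E = hc/λ, so E = 1.712·10^-21 J.
Converting to meV: E = 10.69 meV ≈ 10.7 meV.

10.7 meV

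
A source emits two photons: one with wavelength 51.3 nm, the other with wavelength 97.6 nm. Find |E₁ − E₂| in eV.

Using E = hc/λ: E₁ = 3.872 × 10^-18 J, E₂ = 2.035 × 10^-18 J.
|ΔE| = |3.872 × 10^-18 − 2.035 × 10^-18| = 1.84 × 10^-18 J = 11.5 eV.

11.5 eV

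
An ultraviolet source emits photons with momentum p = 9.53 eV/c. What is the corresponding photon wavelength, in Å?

In SI units: p = 9.53 eV/c = 5.0931e-27 kg·m/s.
The photon relation is λ = h/p, giving λ = 1.301e-7 m.
Converting to Å: λ = 1301 Å ≈ 1300 Å.

1300 Å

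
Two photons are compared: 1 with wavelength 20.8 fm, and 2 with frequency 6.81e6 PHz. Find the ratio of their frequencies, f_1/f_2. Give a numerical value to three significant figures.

2.12

f_1 = 1.441e22 Hz (from wavelength = 20.8 fm, via f = c/λ).
f_2 = 6.810e21 Hz (from frequency = 6.81e6 PHz, via f given directly).
Ratio = 1.441e22 / 6.810e21 = 2.12.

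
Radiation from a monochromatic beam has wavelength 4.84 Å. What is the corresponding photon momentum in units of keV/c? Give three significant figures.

Convert to SI: λ = 4.84 Å = 4.84 × 10^-10 m.
The photon relation is p = h/λ, giving p = 1.369 × 10^-24 kg·m/s.
Converting to keV/c: p = 2.562 keV/c ≈ 2.56 keV/c.

2.56 keV/c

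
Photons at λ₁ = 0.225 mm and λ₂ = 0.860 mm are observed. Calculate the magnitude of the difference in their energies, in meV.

Using E = hc/λ: E₁ = 8.829e-22 J, E₂ = 2.310e-22 J.
|ΔE| = |8.829e-22 − 2.310e-22| = 6.52e-22 J = 4.07 meV.

4.07 meV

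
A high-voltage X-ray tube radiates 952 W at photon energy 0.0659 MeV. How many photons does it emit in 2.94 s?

Total energy: E_total = P·t = 952 × 2.94 = 2799 J.
Per-photon energy: E = 1.056e-14 J.
N = E_total / E_photon = 2.65e17.

2.65e17 photons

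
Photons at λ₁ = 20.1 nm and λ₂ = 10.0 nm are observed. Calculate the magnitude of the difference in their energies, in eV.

62.3 eV

Using E = hc/λ: E₁ = 9.883e-18 J, E₂ = 1.986e-17 J.
|ΔE| = |9.883e-18 − 1.986e-17| = 9.98e-18 J = 62.3 eV.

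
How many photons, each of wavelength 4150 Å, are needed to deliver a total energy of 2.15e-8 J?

4.49e10 photons

Per-photon energy: E = 4.787e-19 J (from wavelength = 4150 Å).
N = E_total / E_photon = 2.15e-8 J / 4.787e-19 J = 4.49e10.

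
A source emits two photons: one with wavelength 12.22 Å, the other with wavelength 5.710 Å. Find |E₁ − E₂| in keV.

Using E = hc/λ: E₁ = 1.6256 × 10^-16 J, E₂ = 3.4789 × 10^-16 J.
|ΔE| = |1.6256 × 10^-16 − 3.4789 × 10^-16| = 1.85 × 10^-16 J = 1.16 keV.

1.16 keV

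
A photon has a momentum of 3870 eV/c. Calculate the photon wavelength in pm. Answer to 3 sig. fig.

320 pm

(h = 6.62607015e-34 J·s, c = 2.99792458e8 m/s, 1 eV = 1.602176634e-19 J.)
In SI units: p = 3870 eV/c = 2.0682e-24 kg·m/s.
The photon relation is λ = h/p, giving λ = 3.204e-10 m.
Converting to pm: λ = 320.4 pm ≈ 320 pm.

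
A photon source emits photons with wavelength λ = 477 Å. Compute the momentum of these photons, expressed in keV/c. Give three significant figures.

0.0260 keV/c

First convert: λ = 477 Å = 4.77·10^-8 m.
Apply p = h/λ: p = 1.389·10^-26 kg·m/s.
Converting to keV/c: p = 0.02599 keV/c ≈ 0.0260 keV/c.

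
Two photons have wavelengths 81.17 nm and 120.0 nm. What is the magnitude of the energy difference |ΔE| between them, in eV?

Using E = hc/λ: E₁ = 2.4473 × 10^-18 J, E₂ = 1.6554 × 10^-18 J.
|ΔE| = |2.4473 × 10^-18 − 1.6554 × 10^-18| = 7.92 × 10^-19 J = 4.94 eV.

4.94 eV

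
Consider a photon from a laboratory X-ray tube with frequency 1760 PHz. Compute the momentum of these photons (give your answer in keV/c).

7.28 keV/c

Use h = 6.62607015 × 10^-34 J·s, c = 2.99792458 × 10^8 m/s, 1 eV = 1.602176634 × 10^-19 J.
First convert: f = 1760 PHz = 1.76 × 10^18 Hz.
For a photon p = hf/c, so p = 3.890 × 10^-24 kg·m/s.
Converting to keV/c: p = 7.279 keV/c ≈ 7.28 keV/c.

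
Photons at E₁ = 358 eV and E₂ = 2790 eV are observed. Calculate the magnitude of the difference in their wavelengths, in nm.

Using λ = hc/E: λ₁ = 3.463 × 10^-9 m, λ₂ = 4.444 × 10^-10 m.
|Δλ| = |3.463 × 10^-9 − 4.444 × 10^-10| = 3.02 × 10^-9 m = 3.02 nm.

3.02 nm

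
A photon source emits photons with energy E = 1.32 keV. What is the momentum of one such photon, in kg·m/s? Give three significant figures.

7.05e-25 kg·m/s

Convert to SI: E = 1.32 keV = 2.1149e-16 J.
Since p = E/c for a photon, p = 7.054e-25 kg·m/s.
So p ≈ 7.05e-25 kg·m/s.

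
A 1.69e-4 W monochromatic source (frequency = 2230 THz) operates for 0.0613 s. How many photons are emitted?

Total energy: E_total = P·t = 1.69e-4 × 0.0613 = 1.036e-5 J.
Per-photon energy: E = 1.478e-18 J.
N = E_total / E_photon = 7.01e12.

7.01e12 photons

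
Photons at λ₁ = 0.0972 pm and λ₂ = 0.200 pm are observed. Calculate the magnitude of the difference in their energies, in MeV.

6.56 MeV

Using E = hc/λ: E₁ = 2.044 × 10^-12 J, E₂ = 9.932 × 10^-13 J.
|ΔE| = |2.044 × 10^-12 − 9.932 × 10^-13| = 1.05 × 10^-12 J = 6.56 MeV.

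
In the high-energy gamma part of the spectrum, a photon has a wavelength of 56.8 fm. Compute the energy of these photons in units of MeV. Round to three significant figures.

(h = 6.62607015e-34 J·s, c = 2.99792458e8 m/s, 1 eV = 1.602176634e-19 J.)
Convert to SI: λ = 56.8 fm = 5.68e-14 m.
The photon relation is E = hc/λ, giving E = 3.497e-12 J.
Converting to MeV: E = 21.83 MeV ≈ 21.8 MeV.

21.8 MeV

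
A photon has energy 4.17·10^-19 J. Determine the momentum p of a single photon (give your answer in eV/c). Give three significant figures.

2.60 eV/c

(c = 2.99792458·10^8 m/s, 1 eV = 1.602176634·10^-19 J.)
For a photon p = E/c, so p = 1.391·10^-27 kg·m/s.
Converting to eV/c: p = 2.603 eV/c ≈ 2.60 eV/c.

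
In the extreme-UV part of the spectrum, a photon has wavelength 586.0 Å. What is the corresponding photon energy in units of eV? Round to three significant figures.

(h = 6.62607015 × 10^-34 J·s, c = 2.99792458 × 10^8 m/s, 1 eV = 1.602176634 × 10^-19 J.)
Convert to SI: λ = 586.0 Å = 5.860 × 10^-8 m.
For a photon E = hc/λ, so E = 3.390 × 10^-18 J.
Converting to eV: E = 21.16 eV ≈ 21.2 eV.

21.2 eV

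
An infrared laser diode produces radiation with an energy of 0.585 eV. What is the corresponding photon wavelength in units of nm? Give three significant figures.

(h = 6.62607015e-34 J·s, c = 2.99792458e8 m/s, 1 eV = 1.602176634e-19 J.)
Convert to SI: E = 0.585 eV = 9.3727e-20 J.
For a photon λ = hc/E, so λ = 2.119e-6 m.
Converting to nm: λ = 2119 nm ≈ 2120 nm.

2120 nm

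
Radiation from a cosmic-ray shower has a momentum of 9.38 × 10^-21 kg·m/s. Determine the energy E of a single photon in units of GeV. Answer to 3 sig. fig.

(c = 2.99792458 × 10^8 m/s, 1 eV = 1.602176634 × 10^-19 J.)
Since E = pc for a photon, E = 2.812 × 10^-12 J.
Converting to GeV: E = 0.01755 GeV ≈ 0.0176 GeV.

0.0176 GeV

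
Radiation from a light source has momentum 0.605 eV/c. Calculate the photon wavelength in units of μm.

(h = 6.62607015·10^-34 J·s, c = 2.99792458·10^8 m/s, 1 eV = 1.602176634·10^-19 J.)
Convert to SI: p = 0.605 eV/c = 3.2333·10^-28 kg·m/s.
Apply λ = h/p: λ = 2.049·10^-6 m.
Converting to μm: λ = 2.049 μm ≈ 2.05 μm.

2.05 μm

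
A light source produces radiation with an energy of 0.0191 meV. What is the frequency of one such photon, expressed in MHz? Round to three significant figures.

In SI units: E = 0.0191 meV = 3.0602 × 10^-24 J.
Since f = E/h for a photon, f = 4.618 × 10^9 Hz.
Converting to MHz: f = 4618 MHz ≈ 4620 MHz.

4620 MHz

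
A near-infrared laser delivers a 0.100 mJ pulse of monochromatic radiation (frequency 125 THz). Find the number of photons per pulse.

1.21 × 10^15 photons

Per-photon energy: E = 8.283 × 10^-20 J (from frequency = 125 THz).
N = E_total / E_photon = 1.00 × 10^-4 J / 8.283 × 10^-20 J = 1.21 × 10^15.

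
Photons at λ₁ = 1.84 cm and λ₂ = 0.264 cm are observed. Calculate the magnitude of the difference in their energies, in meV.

Using E = hc/λ: E₁ = 1.080 × 10^-23 J, E₂ = 7.524 × 10^-23 J.
|ΔE| = |1.080 × 10^-23 − 7.524 × 10^-23| = 6.44 × 10^-23 J = 0.402 meV.

0.402 meV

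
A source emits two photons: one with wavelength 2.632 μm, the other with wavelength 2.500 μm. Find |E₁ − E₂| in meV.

Using E = hc/λ: E₁ = 7.5473 × 10^-20 J, E₂ = 7.9458 × 10^-20 J.
|ΔE| = |7.5473 × 10^-20 − 7.9458 × 10^-20| = 3.98 × 10^-21 J = 24.9 meV.

24.9 meV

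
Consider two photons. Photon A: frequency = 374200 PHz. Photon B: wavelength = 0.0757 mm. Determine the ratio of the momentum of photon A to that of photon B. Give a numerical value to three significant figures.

9.45e7

p_A = 8.271e-22 kg·m/s (from frequency = 374200 PHz, via p = hf/c).
p_B = 8.753e-30 kg·m/s (from wavelength = 0.0757 mm, via p = h/λ).
Ratio = 8.271e-22 / 8.753e-30 = 9.45e7.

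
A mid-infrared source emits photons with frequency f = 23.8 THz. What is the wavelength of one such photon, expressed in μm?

12.6 μm

Use c = 2.99792458 × 10^8 m/s.
First convert: f = 23.8 THz = 2.38 × 10^13 Hz.
Apply λ = c/f: λ = 1.260 × 10^-5 m.
Converting to μm: λ = 12.60 μm ≈ 12.6 μm.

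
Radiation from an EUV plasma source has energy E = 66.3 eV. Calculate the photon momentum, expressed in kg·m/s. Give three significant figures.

In SI units: E = 66.3 eV = 1.0622 × 10^-17 J.
For a photon p = E/c, so p = 3.543 × 10^-26 kg·m/s.
So p ≈ 3.54 × 10^-26 kg·m/s.

3.54 × 10^-26 kg·m/s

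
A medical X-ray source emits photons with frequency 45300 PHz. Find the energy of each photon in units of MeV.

0.187 MeV

Convert to SI: f = 45300 PHz = 4.53e19 Hz.
The photon relation is E = hf, giving E = 3.002e-14 J.
Converting to MeV: E = 0.1873 MeV ≈ 0.187 MeV.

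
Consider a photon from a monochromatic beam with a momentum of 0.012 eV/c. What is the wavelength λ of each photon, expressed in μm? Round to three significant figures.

Convert to SI: p = 0.012 eV/c = 6.4131e-30 kg·m/s.
The photon relation is λ = h/p, giving λ = 1.033e-4 m.
Converting to μm: λ = 103.3 μm ≈ 103 μm.

103 μm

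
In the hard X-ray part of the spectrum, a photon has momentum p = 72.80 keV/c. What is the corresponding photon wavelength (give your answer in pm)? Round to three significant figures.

Take h = 6.62607015 × 10^-34 J·s, c = 2.99792458 × 10^8 m/s, 1 eV = 1.602176634 × 10^-19 J.
Convert to SI: p = 72.80 keV/c = 3.8906 × 10^-23 kg·m/s.
The photon relation is λ = h/p, giving λ = 1.703 × 10^-11 m.
Converting to pm: λ = 17.03 pm ≈ 17.0 pm.

17.0 pm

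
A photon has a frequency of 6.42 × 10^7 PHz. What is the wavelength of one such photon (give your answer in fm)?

4.67 fm

(c = 2.99792458 × 10^8 m/s.)
First convert: f = 6.42 × 10^7 PHz = 6.42 × 10^22 Hz.
Apply λ = c/f: λ = 4.670 × 10^-15 m.
Converting to fm: λ = 4.670 fm ≈ 4.67 fm.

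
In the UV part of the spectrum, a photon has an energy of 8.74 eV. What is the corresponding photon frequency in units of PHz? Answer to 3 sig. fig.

Take h = 6.62607015e-34 J·s, 1 eV = 1.602176634e-19 J.
Convert to SI: E = 8.74 eV = 1.4003e-18 J.
For a photon f = E/h, so f = 2.113e15 Hz.
Converting to PHz: f = 2.113 PHz ≈ 2.11 PHz.

2.11 PHz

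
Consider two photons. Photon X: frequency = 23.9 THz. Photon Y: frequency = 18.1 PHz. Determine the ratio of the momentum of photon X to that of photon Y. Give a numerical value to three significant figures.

p_X = 5.282·10^-29 kg·m/s (from frequency = 23.9 THz, via p = hf/c).
p_Y = 4.000·10^-26 kg·m/s (from frequency = 18.1 PHz, via p = hf/c).
Ratio = 5.282·10^-29 / 4.000·10^-26 = 1.32·10^-3.

1.32·10^-3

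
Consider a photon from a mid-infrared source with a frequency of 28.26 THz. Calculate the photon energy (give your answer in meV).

Use h = 6.62607015e-34 J·s, 1 eV = 1.602176634e-19 J.
In SI units: f = 28.26 THz = 2.826e13 Hz.
Since E = hf for a photon, E = 1.873e-20 J.
Converting to meV: E = 116.9 meV ≈ 117 meV.

117 meV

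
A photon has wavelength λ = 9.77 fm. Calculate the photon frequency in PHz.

First convert: λ = 9.77 fm = 9.77·10^-15 m.
Apply f = c/λ: f = 3.069·10^22 Hz.
Converting to PHz: f = 3.069·10^7 PHz ≈ 3.07·10^7 PHz.

3.07·10^7 PHz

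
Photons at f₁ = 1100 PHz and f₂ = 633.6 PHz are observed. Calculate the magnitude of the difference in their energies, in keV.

1.93 keV

Using E = hf: E₁ = 7.2887·10^-16 J, E₂ = 4.1983·10^-16 J.
|ΔE| = |7.2887·10^-16 − 4.1983·10^-16| = 3.09·10^-16 J = 1.93 keV.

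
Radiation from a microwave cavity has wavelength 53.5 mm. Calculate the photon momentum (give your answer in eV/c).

(h = 6.62607015 × 10^-34 J·s, c = 2.99792458 × 10^8 m/s, 1 eV = 1.602176634 × 10^-19 J.)
In SI units: λ = 53.5 mm = 0.0535 m.
Since p = h/λ for a photon, p = 1.239 × 10^-32 kg·m/s.
Converting to eV/c: p = 2.317 × 10^-5 eV/c ≈ 2.32 × 10^-5 eV/c.

2.32 × 10^-5 eV/c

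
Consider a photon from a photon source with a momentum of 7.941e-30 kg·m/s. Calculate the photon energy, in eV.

0.0149 eV

Take c = 2.99792458e8 m/s, 1 eV = 1.602176634e-19 J.
Apply E = pc: E = 2.381e-21 J.
Converting to eV: E = 0.01486 eV ≈ 0.0149 eV.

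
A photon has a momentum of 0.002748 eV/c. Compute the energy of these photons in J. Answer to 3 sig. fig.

(c = 2.99792458 × 10^8 m/s, 1 eV = 1.602176634 × 10^-19 J.)
Convert to SI: p = 0.002748 eV/c = 1.4686 × 10^-30 kg·m/s.
Apply E = pc: E = 4.403 × 10^-22 J.
So E ≈ 4.40 × 10^-22 J.

4.40 × 10^-22 J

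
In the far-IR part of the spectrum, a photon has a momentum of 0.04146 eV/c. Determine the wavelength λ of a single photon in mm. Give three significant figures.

Convert to SI: p = 0.04146 eV/c = 2.2157 × 10^-29 kg·m/s.
For a photon λ = h/p, so λ = 2.990 × 10^-5 m.
Converting to mm: λ = 0.02990 mm ≈ 0.0299 mm.

0.0299 mm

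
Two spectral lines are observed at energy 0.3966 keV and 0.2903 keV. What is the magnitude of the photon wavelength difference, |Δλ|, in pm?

1140 pm

Using λ = hc/E: λ₁ = 3.1262·10^-9 m, λ₂ = 4.2709·10^-9 m.
|Δλ| = |3.1262·10^-9 − 4.2709·10^-9| = 1.14·10^-9 m = 1140 pm.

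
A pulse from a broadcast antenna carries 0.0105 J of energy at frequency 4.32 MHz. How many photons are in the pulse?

3.67e24 photons

Per-photon energy: E = 2.862e-27 J (from frequency = 4.32 MHz).
N = E_total / E_photon = 0.0105 J / 2.862e-27 J = 3.67e24.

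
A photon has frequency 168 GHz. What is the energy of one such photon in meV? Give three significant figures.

0.695 meV

Use h = 6.62607015 × 10^-34 J·s, 1 eV = 1.602176634 × 10^-19 J.
Convert to SI: f = 168 GHz = 1.68 × 10^11 Hz.
Since E = hf for a photon, E = 1.113 × 10^-22 J.
Converting to meV: E = 0.6948 meV ≈ 0.695 meV.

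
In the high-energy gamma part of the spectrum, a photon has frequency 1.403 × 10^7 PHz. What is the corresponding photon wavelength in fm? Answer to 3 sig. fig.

21.4 fm

Use c = 2.99792458 × 10^8 m/s.
First convert: f = 1.403 × 10^7 PHz = 1.403 × 10^22 Hz.
Since λ = c/f for a photon, λ = 2.137 × 10^-14 m.
Converting to fm: λ = 21.37 fm ≈ 21.4 fm.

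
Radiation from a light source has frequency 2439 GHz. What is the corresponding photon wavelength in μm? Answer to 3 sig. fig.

Convert to SI: f = 2439 GHz = 2.439e12 Hz.
The photon relation is λ = c/f, giving λ = 1.229e-4 m.
Converting to μm: λ = 122.9 μm ≈ 123 μm.

123 μm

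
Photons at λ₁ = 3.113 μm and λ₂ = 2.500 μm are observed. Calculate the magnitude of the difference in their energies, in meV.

Using E = hc/λ: E₁ = 6.3811 × 10^-20 J, E₂ = 7.9458 × 10^-20 J.
|ΔE| = |6.3811 × 10^-20 − 7.9458 × 10^-20| = 1.56 × 10^-20 J = 97.7 meV.

97.7 meV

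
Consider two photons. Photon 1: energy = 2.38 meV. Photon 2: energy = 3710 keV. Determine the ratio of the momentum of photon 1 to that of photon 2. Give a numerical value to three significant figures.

6.42·10^-10

p_1 = 1.272·10^-30 kg·m/s (from energy = 2.38 meV, via p = E/c).
p_2 = 1.983·10^-21 kg·m/s (from energy = 3710 keV, via p = E/c).
Ratio = 1.272·10^-30 / 1.983·10^-21 = 6.42·10^-10.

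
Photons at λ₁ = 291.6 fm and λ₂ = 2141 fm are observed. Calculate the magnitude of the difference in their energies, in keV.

Using E = hc/λ: E₁ = 6.8122e-13 J, E₂ = 9.2781e-14 J.
|ΔE| = |6.8122e-13 − 9.2781e-14| = 5.88e-13 J = 3670 keV.

3670 keV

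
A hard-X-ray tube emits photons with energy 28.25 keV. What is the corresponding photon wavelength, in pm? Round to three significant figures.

43.9 pm

(h = 6.62607015 × 10^-34 J·s, c = 2.99792458 × 10^8 m/s, 1 eV = 1.602176634 × 10^-19 J.)
In SI units: E = 28.25 keV = 4.5261 × 10^-15 J.
For a photon λ = hc/E, so λ = 4.389 × 10^-11 m.
Converting to pm: λ = 43.89 pm ≈ 43.9 pm.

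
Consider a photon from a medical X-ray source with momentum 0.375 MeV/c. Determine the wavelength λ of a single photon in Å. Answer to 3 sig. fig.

0.0331 Å

First convert: p = 0.375 MeV/c = 2.0041e-22 kg·m/s.
Apply λ = h/p: λ = 3.306e-12 m.
Converting to Å: λ = 0.03306 Å ≈ 0.0331 Å.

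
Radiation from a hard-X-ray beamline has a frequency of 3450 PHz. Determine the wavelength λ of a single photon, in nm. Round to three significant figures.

In SI units: f = 3450 PHz = 3.45e18 Hz.
For a photon λ = c/f, so λ = 8.690e-11 m.
Converting to nm: λ = 0.08690 nm ≈ 0.0869 nm.

0.0869 nm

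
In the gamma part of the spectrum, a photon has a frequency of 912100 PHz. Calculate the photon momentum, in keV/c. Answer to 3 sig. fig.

3770 keV/c

(h = 6.62607015 × 10^-34 J·s, c = 2.99792458 × 10^8 m/s, 1 eV = 1.602176634 × 10^-19 J.)
First convert: f = 912100 PHz = 9.121 × 10^20 Hz.
Apply p = hf/c: p = 2.016 × 10^-21 kg·m/s.
Converting to keV/c: p = 3772 keV/c ≈ 3770 keV/c.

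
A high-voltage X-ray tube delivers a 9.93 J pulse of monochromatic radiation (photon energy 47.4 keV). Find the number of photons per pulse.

Per-photon energy: E = 7.594e-15 J (from energy = 47.4 keV).
N = E_total / E_photon = 9.93 J / 7.594e-15 J = 1.31e15.

1.31e15 photons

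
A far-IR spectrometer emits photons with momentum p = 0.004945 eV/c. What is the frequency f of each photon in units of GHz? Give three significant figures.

1200 GHz

First convert: p = 0.004945 eV/c = 2.6427e-30 kg·m/s.
Since f = pc/h for a photon, f = 1.196e12 Hz.
Converting to GHz: f = 1196 GHz ≈ 1200 GHz.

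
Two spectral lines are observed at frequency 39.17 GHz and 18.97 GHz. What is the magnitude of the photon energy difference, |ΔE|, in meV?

Using E = hf: E₁ = 2.5954·10^-23 J, E₂ = 1.2570·10^-23 J.
|ΔE| = |2.5954·10^-23 − 1.2570·10^-23| = 1.34·10^-23 J = 0.0835 meV.

0.0835 meV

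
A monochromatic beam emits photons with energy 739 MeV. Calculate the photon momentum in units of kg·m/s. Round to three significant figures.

Take c = 2.99792458e8 m/s, 1 eV = 1.602176634e-19 J.
In SI units: E = 739 MeV = 1.1840e-10 J.
Apply p = E/c: p = 3.949e-19 kg·m/s.
So p ≈ 3.95e-19 kg·m/s.

3.95e-19 kg·m/s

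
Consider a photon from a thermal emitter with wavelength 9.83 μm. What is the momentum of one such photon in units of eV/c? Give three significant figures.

0.126 eV/c

Use h = 6.62607015·10^-34 J·s, c = 2.99792458·10^8 m/s, 1 eV = 1.602176634·10^-19 J.
First convert: λ = 9.83 μm = 9.83·10^-6 m.
Apply p = h/λ: p = 6.741·10^-29 kg·m/s.
Converting to eV/c: p = 0.1261 eV/c ≈ 0.126 eV/c.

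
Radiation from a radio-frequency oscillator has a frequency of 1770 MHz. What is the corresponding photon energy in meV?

Use h = 6.62607015e-34 J·s, 1 eV = 1.602176634e-19 J.
First convert: f = 1770 MHz = 1.77e9 Hz.
For a photon E = hf, so E = 1.173e-24 J.
Converting to meV: E = 0.007320 meV ≈ 7.32e-3 meV.

7.32e-3 meV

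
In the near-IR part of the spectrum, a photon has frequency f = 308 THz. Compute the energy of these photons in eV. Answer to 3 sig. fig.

1.27 eV

In SI units: f = 308 THz = 3.08 × 10^14 Hz.
For a photon E = hf, so E = 2.041 × 10^-19 J.
Converting to eV: E = 1.274 eV ≈ 1.27 eV.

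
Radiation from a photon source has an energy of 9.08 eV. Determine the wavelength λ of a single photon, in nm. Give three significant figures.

137 nm

(h = 6.62607015 × 10^-34 J·s, c = 2.99792458 × 10^8 m/s, 1 eV = 1.602176634 × 10^-19 J.)
Convert to SI: E = 9.08 eV = 1.4548 × 10^-18 J.
For a photon λ = hc/E, so λ = 1.365 × 10^-7 m.
Converting to nm: λ = 136.5 nm ≈ 137 nm.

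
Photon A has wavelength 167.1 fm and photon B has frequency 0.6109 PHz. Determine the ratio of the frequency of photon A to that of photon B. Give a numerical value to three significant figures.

f_A = 1.794·10^21 Hz (from wavelength = 167.1 fm, via f = c/λ).
f_B = 6.109·10^14 Hz (from frequency = 0.6109 PHz, via f given directly).
Ratio = 1.794·10^21 / 6.109·10^14 = 2.94·10^6.

2.94·10^6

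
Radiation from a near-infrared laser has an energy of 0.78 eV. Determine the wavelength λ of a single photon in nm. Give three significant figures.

1590 nm

Convert to SI: E = 0.78 eV = 1.2497e-19 J.
The photon relation is λ = hc/E, giving λ = 1.590e-6 m.
Converting to nm: λ = 1590 nm ≈ 1590 nm.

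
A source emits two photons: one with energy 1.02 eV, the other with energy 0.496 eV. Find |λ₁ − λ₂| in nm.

Using λ = hc/E: λ₁ = 1.216e-6 m, λ₂ = 2.500e-6 m.
|Δλ| = |1.216e-6 − 2.500e-6| = 1.28e-6 m = 1280 nm.

1280 nm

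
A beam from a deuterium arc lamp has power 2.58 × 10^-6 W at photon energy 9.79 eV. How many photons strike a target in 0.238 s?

Total energy: E_total = P·t = 2.58 × 10^-6 × 0.238 = 6.140 × 10^-7 J.
Per-photon energy: E = 1.569 × 10^-18 J.
N = E_total / E_photon = 3.91 × 10^11.

3.91 × 10^11 photons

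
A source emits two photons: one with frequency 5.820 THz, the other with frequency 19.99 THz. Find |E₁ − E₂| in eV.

0.0586 eV

Using E = hf: E₁ = 3.8564e-21 J, E₂ = 1.3246e-20 J.
|ΔE| = |3.8564e-21 − 1.3246e-20| = 9.39e-21 J = 0.0586 eV.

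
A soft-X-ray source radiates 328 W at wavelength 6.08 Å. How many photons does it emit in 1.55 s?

1.56·10^18 photons

Total energy: E_total = P·t = 328 × 1.55 = 508.4 J.
Per-photon energy: E = 3.267·10^-16 J.
N = E_total / E_photon = 1.56·10^18.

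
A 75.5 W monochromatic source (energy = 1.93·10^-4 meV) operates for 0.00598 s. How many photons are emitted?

Total energy: E_total = P·t = 75.5 × 0.00598 = 0.4515 J.
Per-photon energy: E = 3.092·10^-26 J.
N = E_total / E_photon = 1.46·10^25.

1.46·10^25 photons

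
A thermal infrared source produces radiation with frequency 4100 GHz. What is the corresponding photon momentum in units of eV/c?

0.0170 eV/c

Use h = 6.62607015e-34 J·s, c = 2.99792458e8 m/s, 1 eV = 1.602176634e-19 J.
Convert to SI: f = 4100 GHz = 4.10e12 Hz.
For a photon p = hf/c, so p = 9.062e-30 kg·m/s.
Converting to eV/c: p = 0.01696 eV/c ≈ 0.0170 eV/c.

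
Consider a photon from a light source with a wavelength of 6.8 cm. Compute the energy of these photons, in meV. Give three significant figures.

0.0182 meV

Convert to SI: λ = 6.8 cm = 0.068 m.
The photon relation is E = hc/λ, giving E = 2.921 × 10^-24 J.
Converting to meV: E = 0.01823 meV ≈ 0.0182 meV.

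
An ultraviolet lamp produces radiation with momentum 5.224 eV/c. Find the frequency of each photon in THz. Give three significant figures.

(h = 6.62607015e-34 J·s, c = 2.99792458e8 m/s, 1 eV = 1.602176634e-19 J.)
First convert: p = 5.224 eV/c = 2.7919e-27 kg·m/s.
Since f = pc/h for a photon, f = 1.263e15 Hz.
Converting to THz: f = 1263 THz ≈ 1260 THz.

1260 THz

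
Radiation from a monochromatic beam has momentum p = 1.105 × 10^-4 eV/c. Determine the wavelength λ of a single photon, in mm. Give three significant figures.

(h = 6.62607015 × 10^-34 J·s, c = 2.99792458 × 10^8 m/s, 1 eV = 1.602176634 × 10^-19 J.)
Convert to SI: p = 1.105 × 10^-4 eV/c = 5.9054 × 10^-32 kg·m/s.
Since λ = h/p for a photon, λ = 0.01122 m.
Converting to mm: λ = 11.22 mm ≈ 11.2 mm.

11.2 mm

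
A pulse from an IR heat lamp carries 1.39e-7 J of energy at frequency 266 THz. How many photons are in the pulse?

7.89e11 photons

Per-photon energy: E = 1.763e-19 J (from frequency = 266 THz).
N = E_total / E_photon = 1.39e-7 J / 1.763e-19 J = 7.89e11.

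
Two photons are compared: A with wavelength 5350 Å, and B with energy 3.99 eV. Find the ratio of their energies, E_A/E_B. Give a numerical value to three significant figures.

E_A = 3.713·10^-19 J (from wavelength = 5350 Å, via E = hc/λ).
E_B = 6.393·10^-19 J (from energy = 3.99 eV, via E given directly).
Ratio = 3.713·10^-19 / 6.393·10^-19 = 0.581.

0.581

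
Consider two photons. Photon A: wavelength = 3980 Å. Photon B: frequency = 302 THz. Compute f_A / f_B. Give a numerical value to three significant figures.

2.49

f_A = 7.532 × 10^14 Hz (from wavelength = 3980 Å, via f = c/λ).
f_B = 3.020 × 10^14 Hz (from frequency = 302 THz, via f given directly).
Ratio = 7.532 × 10^14 / 3.020 × 10^14 = 2.49.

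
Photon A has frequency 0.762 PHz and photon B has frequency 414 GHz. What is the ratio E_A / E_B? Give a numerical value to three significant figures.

1840

E_A = 5.049e-19 J (from frequency = 0.762 PHz, via E = hf).
E_B = 2.743e-22 J (from frequency = 414 GHz, via E = hf).
Ratio = 5.049e-19 / 2.743e-22 = 1840.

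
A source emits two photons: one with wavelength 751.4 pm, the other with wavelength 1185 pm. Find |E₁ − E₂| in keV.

0.604 keV

Using E = hc/λ: E₁ = 2.6437 × 10^-16 J, E₂ = 1.6763 × 10^-16 J.
|ΔE| = |2.6437 × 10^-16 − 1.6763 × 10^-16| = 9.67 × 10^-17 J = 0.604 keV.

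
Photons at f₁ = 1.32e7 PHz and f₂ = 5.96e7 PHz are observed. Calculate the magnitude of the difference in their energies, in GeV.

Using E = hf: E₁ = 8.746e-12 J, E₂ = 3.949e-11 J.
|ΔE| = |8.746e-12 − 3.949e-11| = 3.07e-11 J = 0.192 GeV.

0.192 GeV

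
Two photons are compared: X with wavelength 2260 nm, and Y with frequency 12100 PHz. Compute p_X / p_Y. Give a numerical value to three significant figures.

1.10 × 10^-5

p_X = 2.932 × 10^-28 kg·m/s (from wavelength = 2260 nm, via p = h/λ).
p_Y = 2.674 × 10^-23 kg·m/s (from frequency = 12100 PHz, via p = hf/c).
Ratio = 2.932 × 10^-28 / 2.674 × 10^-23 = 1.10 × 10^-5.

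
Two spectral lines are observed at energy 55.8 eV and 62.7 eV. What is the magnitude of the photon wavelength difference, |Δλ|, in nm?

Using λ = hc/E: λ₁ = 2.222 × 10^-8 m, λ₂ = 1.977 × 10^-8 m.
|Δλ| = |2.222 × 10^-8 − 1.977 × 10^-8| = 2.45 × 10^-9 m = 2.45 nm.

2.45 nm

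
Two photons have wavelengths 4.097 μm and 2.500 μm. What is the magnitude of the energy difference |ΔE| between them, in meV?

Using E = hc/λ: E₁ = 4.8485 × 10^-20 J, E₂ = 7.9458 × 10^-20 J.
|ΔE| = |4.8485 × 10^-20 − 7.9458 × 10^-20| = 3.10 × 10^-20 J = 193 meV.

193 meV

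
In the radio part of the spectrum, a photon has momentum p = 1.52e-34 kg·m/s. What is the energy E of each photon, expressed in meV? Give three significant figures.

2.84e-4 meV

(c = 2.99792458e8 m/s, 1 eV = 1.602176634e-19 J.)
For a photon E = pc, so E = 4.557e-26 J.
Converting to meV: E = 2.844e-4 meV ≈ 2.84e-4 meV.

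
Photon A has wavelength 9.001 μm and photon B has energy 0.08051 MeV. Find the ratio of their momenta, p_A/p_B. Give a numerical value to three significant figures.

1.71e-6

p_A = 7.361e-29 kg·m/s (from wavelength = 9.001 μm, via p = h/λ).
p_B = 4.303e-23 kg·m/s (from energy = 0.08051 MeV, via p = E/c).
Ratio = 7.361e-29 / 4.303e-23 = 1.71e-6.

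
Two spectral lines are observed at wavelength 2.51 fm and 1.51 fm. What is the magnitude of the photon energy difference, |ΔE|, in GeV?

0.327 GeV

Using E = hc/λ: E₁ = 7.914 × 10^-11 J, E₂ = 1.316 × 10^-10 J.
|ΔE| = |7.914 × 10^-11 − 1.316 × 10^-10| = 5.24 × 10^-11 J = 0.327 GeV.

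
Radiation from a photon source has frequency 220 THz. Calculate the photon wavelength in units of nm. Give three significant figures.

In SI units: f = 220 THz = 2.20·10^14 Hz.
Since λ = c/f for a photon, λ = 1.363·10^-6 m.
Converting to nm: λ = 1363 nm ≈ 1360 nm.

1360 nm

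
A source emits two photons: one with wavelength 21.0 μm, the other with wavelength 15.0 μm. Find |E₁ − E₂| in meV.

23.6 meV

Using E = hc/λ: E₁ = 9.459e-21 J, E₂ = 1.324e-20 J.
|ΔE| = |9.459e-21 − 1.324e-20| = 3.78e-21 J = 23.6 meV.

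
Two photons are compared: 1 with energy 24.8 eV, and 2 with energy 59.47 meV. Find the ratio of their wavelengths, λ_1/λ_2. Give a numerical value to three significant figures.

λ_1 = 4.999e-8 m (from energy = 24.8 eV, via λ = hc/E).
λ_2 = 2.085e-5 m (from energy = 59.47 meV, via λ = hc/E).
Ratio = 4.999e-8 / 2.085e-5 = 2.40e-3.

2.40e-3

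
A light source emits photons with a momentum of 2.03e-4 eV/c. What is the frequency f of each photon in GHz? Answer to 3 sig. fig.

Use h = 6.62607015e-34 J·s, c = 2.99792458e8 m/s, 1 eV = 1.602176634e-19 J.
First convert: p = 2.03e-4 eV/c = 1.0849e-31 kg·m/s.
Since f = pc/h for a photon, f = 4.909e10 Hz.
Converting to GHz: f = 49.09 GHz ≈ 49.1 GHz.

49.1 GHz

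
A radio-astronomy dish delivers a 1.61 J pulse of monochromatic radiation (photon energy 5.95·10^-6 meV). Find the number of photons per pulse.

1.69·10^27 photons

Per-photon energy: E = 9.533·10^-28 J (from energy = 5.95·10^-6 meV).
N = E_total / E_photon = 1.61 J / 9.533·10^-28 J = 1.69·10^27.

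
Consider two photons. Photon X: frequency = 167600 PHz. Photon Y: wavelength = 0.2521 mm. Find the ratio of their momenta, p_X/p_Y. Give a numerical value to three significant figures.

1.41e8

p_X = 3.704e-22 kg·m/s (from frequency = 167600 PHz, via p = hf/c).
p_Y = 2.628e-30 kg·m/s (from wavelength = 0.2521 mm, via p = h/λ).
Ratio = 3.704e-22 / 2.628e-30 = 1.41e8.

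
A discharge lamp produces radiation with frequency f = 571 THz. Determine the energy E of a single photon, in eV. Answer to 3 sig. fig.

2.36 eV

In SI units: f = 571 THz = 5.71·10^14 Hz.
For a photon E = hf, so E = 3.783·10^-19 J.
Converting to eV: E = 2.361 eV ≈ 2.36 eV.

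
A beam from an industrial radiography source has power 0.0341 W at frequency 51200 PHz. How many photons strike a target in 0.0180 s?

1.81e10 photons

Total energy: E_total = P·t = 0.0341 × 0.0180 = 6.138e-4 J.
Per-photon energy: E = 3.393e-14 J.
N = E_total / E_photon = 1.81e10.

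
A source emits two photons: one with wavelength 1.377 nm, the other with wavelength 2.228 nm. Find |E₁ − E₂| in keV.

Using E = hc/λ: E₁ = 1.4426 × 10^-16 J, E₂ = 8.9158 × 10^-17 J.
|ΔE| = |1.4426 × 10^-16 − 8.9158 × 10^-17| = 5.51 × 10^-17 J = 0.344 keV.

0.344 keV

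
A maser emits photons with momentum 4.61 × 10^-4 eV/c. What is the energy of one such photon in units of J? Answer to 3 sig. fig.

In SI units: p = 4.61 × 10^-4 eV/c = 2.4637 × 10^-31 kg·m/s.
Since E = pc for a photon, E = 7.386 × 10^-23 J.
So E ≈ 7.39 × 10^-23 J.

7.39 × 10^-23 J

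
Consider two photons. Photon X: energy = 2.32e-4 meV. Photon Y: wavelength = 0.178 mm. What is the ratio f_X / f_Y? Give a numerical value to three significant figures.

3.33e-5

f_X = 5.610e7 Hz (from energy = 2.32e-4 meV, via f = E/h).
f_Y = 1.684e12 Hz (from wavelength = 0.178 mm, via f = c/λ).
Ratio = 5.610e7 / 1.684e12 = 3.33e-5.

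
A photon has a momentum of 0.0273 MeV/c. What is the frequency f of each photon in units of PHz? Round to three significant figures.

6600 PHz

Take h = 6.62607015 × 10^-34 J·s, c = 2.99792458 × 10^8 m/s, 1 eV = 1.602176634 × 10^-19 J.
In SI units: p = 0.0273 MeV/c = 1.4590 × 10^-23 kg·m/s.
Since f = pc/h for a photon, f = 6.601 × 10^18 Hz.
Converting to PHz: f = 6601 PHz ≈ 6600 PHz.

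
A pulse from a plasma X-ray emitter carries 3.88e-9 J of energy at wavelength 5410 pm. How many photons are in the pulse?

1.06e8 photons

Per-photon energy: E = 3.672e-17 J (from wavelength = 5410 pm).
N = E_total / E_photon = 3.88e-9 J / 3.672e-17 J = 1.06e8.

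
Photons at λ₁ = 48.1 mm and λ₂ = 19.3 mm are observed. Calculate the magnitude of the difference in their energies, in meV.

Using E = hc/λ: E₁ = 4.130 × 10^-24 J, E₂ = 1.029 × 10^-23 J.
|ΔE| = |4.130 × 10^-24 − 1.029 × 10^-23| = 6.16 × 10^-24 J = 0.0385 meV.

0.0385 meV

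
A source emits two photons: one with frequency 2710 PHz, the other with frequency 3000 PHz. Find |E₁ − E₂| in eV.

Using E = hf: E₁ = 1.796 × 10^-15 J, E₂ = 1.988 × 10^-15 J.
|ΔE| = |1.796 × 10^-15 − 1.988 × 10^-15| = 1.92 × 10^-16 J = 1200 eV.

1200 eV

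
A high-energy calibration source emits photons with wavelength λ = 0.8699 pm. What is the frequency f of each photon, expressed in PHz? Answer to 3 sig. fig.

3.45·10^5 PHz

First convert: λ = 0.8699 pm = 8.699·10^-13 m.
The photon relation is f = c/λ, giving f = 3.446·10^20 Hz.
Converting to PHz: f = 344600 PHz ≈ 3.45·10^5 PHz.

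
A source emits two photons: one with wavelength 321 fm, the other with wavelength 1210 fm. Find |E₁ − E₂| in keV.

2840 keV

Using E = hc/λ: E₁ = 6.188e-13 J, E₂ = 1.642e-13 J.
|ΔE| = |6.188e-13 − 1.642e-13| = 4.55e-13 J = 2840 keV.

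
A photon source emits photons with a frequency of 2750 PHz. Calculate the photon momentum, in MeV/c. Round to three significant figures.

0.0114 MeV/c

In SI units: f = 2750 PHz = 2.75 × 10^18 Hz.
For a photon p = hf/c, so p = 6.078 × 10^-24 kg·m/s.
Converting to MeV/c: p = 0.01137 MeV/c ≈ 0.0114 MeV/c.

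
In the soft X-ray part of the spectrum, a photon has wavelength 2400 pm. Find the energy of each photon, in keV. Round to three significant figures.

(h = 6.62607015e-34 J·s, c = 2.99792458e8 m/s, 1 eV = 1.602176634e-19 J.)
Convert to SI: λ = 2400 pm = 2.4e-9 m.
The photon relation is E = hc/λ, giving E = 8.277e-17 J.
Converting to keV: E = 0.5166 keV ≈ 0.517 keV.

0.517 keV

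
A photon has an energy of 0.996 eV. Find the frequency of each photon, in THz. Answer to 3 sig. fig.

241 THz

Use h = 6.62607015e-34 J·s, 1 eV = 1.602176634e-19 J.
Convert to SI: E = 0.996 eV = 1.5958e-19 J.
The photon relation is f = E/h, giving f = 2.408e14 Hz.
Converting to THz: f = 240.8 THz ≈ 241 THz.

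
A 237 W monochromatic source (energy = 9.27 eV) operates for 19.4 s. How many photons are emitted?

Total energy: E_total = P·t = 237 × 19.4 = 4598 J.
Per-photon energy: E = 1.485·10^-18 J.
N = E_total / E_photon = 3.10·10^21.

3.10·10^21 photons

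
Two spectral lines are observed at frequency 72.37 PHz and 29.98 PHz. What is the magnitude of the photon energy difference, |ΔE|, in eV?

175 eV

Using E = hf: E₁ = 4.7953e-17 J, E₂ = 1.9865e-17 J.
|ΔE| = |4.7953e-17 − 1.9865e-17| = 2.81e-17 J = 175 eV.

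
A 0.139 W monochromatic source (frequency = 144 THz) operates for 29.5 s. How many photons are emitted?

4.30 × 10^19 photons

Total energy: E_total = P·t = 0.139 × 29.5 = 4.101 J.
Per-photon energy: E = 9.542 × 10^-20 J.
N = E_total / E_photon = 4.30 × 10^19.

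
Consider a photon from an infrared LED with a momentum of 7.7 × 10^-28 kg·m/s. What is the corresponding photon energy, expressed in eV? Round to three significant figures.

Use c = 2.99792458 × 10^8 m/s, 1 eV = 1.602176634 × 10^-19 J.
Since E = pc for a photon, E = 2.308 × 10^-19 J.
Converting to eV: E = 1.441 eV ≈ 1.44 eV.

1.44 eV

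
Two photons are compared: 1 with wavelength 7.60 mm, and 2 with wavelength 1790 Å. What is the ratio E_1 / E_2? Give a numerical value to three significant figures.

2.36 × 10^-5

E_1 = 2.614 × 10^-23 J (from wavelength = 7.60 mm, via E = hc/λ).
E_2 = 1.110 × 10^-18 J (from wavelength = 1790 Å, via E = hc/λ).
Ratio = 2.614 × 10^-23 / 1.110 × 10^-18 = 2.36 × 10^-5.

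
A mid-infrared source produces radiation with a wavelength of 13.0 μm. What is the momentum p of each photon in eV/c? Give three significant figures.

0.0954 eV/c

In SI units: λ = 13.0 μm = 1.30e-5 m.
The photon relation is p = h/λ, giving p = 5.097e-29 kg·m/s.
Converting to eV/c: p = 0.09537 eV/c ≈ 0.0954 eV/c.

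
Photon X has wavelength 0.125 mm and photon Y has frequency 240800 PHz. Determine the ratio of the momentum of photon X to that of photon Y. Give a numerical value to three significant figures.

p_X = 5.301 × 10^-30 kg·m/s (from wavelength = 0.125 mm, via p = h/λ).
p_Y = 5.322 × 10^-22 kg·m/s (from frequency = 240800 PHz, via p = hf/c).
Ratio = 5.301 × 10^-30 / 5.322 × 10^-22 = 9.96 × 10^-9.

9.96 × 10^-9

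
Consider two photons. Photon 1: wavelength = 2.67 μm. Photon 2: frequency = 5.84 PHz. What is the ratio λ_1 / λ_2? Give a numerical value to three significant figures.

λ_1 = 2.670 × 10^-6 m (from wavelength = 2.67 μm, via λ given directly).
λ_2 = 5.133 × 10^-8 m (from frequency = 5.84 PHz, via λ = c/f).
Ratio = 2.670 × 10^-6 / 5.133 × 10^-8 = 52.0.

52.0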